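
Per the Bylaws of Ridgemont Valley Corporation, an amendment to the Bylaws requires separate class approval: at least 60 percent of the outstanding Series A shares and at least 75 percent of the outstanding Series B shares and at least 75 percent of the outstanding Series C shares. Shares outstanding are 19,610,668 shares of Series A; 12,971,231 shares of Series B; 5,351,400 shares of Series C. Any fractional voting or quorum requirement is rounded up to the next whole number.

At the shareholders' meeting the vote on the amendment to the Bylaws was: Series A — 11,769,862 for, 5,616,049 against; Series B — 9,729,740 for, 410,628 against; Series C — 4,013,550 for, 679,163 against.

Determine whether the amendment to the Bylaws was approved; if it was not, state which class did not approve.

Approved — every class gave the required vote.

Series A: 3/5 of 19610668 = 11766400.80, rounded up to 11766401; 11,766,401 required, 11,769,862 in favor — approved.
Series B: 3/4 of 12971231 = 9728423.25, rounded up to 9728424; 9,728,424 required, 9,729,740 in favor — approved.
Series C: 3/4 of 5351400 = 4013550; 4,013,550 required, 4,013,550 in favor — approved.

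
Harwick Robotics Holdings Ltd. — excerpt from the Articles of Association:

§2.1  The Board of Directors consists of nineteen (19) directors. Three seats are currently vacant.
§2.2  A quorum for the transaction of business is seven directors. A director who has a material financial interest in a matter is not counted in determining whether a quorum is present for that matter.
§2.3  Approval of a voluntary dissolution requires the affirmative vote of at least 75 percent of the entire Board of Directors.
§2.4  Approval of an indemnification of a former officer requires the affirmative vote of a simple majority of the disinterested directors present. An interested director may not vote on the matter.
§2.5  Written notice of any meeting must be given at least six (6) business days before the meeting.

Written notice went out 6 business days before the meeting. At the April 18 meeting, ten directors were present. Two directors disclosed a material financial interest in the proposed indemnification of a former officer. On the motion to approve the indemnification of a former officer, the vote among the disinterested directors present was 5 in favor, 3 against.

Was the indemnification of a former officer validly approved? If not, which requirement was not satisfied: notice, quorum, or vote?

Notice: 6 business days given; 6 required (6 ≥ 6). Satisfied.
Quorum: 10 present, but the 2 interested directors do not count, leaving 8. Quorum is 7. Satisfied.
Vote: the indemnification of a former officer requires a majority of the disinterested directors present (10 − 2 = 8). A majority of 8 is 5, so 5 affirmative votes are needed; 5 voted in favor. Satisfied.

Valid — all requirements satisfied.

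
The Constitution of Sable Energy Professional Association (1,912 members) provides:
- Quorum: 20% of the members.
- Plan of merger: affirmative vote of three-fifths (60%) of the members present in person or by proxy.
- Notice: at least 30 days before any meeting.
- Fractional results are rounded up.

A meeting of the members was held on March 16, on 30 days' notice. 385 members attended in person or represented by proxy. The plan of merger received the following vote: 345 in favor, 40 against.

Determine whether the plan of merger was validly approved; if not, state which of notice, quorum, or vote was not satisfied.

Valid — all requirements satisfied.

Notice: 30 days given; 30 required. Satisfied.
Quorum: 20% of 1,912 = 382.40, rounded up to 383; 385 present. Satisfied.
Vote: requires three-fifths of those present (385); 3/5 of 385 = 231, so 231 needed; 345 in favor. Satisfied.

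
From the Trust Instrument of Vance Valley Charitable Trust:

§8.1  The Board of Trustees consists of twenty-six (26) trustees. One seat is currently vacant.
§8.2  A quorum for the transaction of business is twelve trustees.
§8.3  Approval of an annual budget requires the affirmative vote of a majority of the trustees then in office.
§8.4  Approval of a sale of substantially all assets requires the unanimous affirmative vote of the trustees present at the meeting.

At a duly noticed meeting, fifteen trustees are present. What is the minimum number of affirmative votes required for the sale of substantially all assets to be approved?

15

The sale of substantially all assets requires the unanimous vote of the trustees present (15).
Unanimous means all 15.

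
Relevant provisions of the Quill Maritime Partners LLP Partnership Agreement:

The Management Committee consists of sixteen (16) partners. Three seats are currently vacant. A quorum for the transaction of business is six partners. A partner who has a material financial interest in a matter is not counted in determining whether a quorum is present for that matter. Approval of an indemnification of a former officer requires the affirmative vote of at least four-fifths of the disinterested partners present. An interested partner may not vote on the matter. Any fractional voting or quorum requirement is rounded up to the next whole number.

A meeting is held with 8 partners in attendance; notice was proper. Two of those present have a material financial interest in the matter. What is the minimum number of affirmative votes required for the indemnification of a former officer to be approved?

The indemnification of a former officer requires four-fifths of the disinterested partners present (8 − 2 = 6).
4/5 of 6 = 4.80, rounded up to 5.

5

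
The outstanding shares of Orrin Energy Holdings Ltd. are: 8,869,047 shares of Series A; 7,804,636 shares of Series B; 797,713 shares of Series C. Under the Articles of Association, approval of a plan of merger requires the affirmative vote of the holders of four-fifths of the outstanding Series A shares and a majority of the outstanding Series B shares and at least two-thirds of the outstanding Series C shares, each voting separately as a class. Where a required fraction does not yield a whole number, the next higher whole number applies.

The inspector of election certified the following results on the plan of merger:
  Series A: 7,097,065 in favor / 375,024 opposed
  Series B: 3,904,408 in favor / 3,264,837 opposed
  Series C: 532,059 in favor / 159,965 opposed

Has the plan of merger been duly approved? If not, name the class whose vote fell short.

Series A: 4/5 of 8869047 = 7095237.60, rounded up to 7095238; 7,095,238 required, 7,097,065 in favor — approved.
Series B: a majority of 7804636 is 3902319; 3,902,319 required, 3,904,408 in favor — approved.
Series C: 2/3 of 797713 = 531808.67, rounded up to 531809; 531,809 required, 532,059 in favor — approved.

Approved — every class gave the required vote.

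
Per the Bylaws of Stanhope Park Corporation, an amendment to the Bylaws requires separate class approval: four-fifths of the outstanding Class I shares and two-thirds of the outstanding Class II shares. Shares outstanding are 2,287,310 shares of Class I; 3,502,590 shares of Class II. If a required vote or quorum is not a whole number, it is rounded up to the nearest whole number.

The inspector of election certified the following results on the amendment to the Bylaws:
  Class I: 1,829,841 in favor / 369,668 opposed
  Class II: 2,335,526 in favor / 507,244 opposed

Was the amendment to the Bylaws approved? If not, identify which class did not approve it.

Not approved — the Class I shares did not give the required vote.

Class I: 4/5 of 2287310 = 1829848; 1,829,848 required, 1,829,841 in favor — not approved.
Class II: 2/3 of 3502590 = 2335060; 2,335,060 required, 2,335,526 in favor — approved.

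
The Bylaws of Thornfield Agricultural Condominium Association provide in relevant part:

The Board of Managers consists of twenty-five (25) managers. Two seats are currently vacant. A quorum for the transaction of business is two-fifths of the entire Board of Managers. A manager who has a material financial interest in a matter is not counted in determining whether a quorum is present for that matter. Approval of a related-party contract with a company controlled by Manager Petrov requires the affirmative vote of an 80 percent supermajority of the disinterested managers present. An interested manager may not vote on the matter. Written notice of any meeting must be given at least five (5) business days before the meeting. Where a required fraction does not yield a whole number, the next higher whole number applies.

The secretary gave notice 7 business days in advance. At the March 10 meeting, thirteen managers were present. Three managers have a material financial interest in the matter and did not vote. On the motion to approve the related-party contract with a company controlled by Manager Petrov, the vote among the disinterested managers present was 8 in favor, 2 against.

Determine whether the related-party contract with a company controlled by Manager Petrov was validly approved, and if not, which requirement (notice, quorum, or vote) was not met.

Valid — all requirements satisfied.

Notice: 7 business days given; 5 required (7 ≥ 5). Satisfied.
Quorum: 13 present, but the 3 interested managers do not count, leaving 10. Quorum is 10. Satisfied.
Vote: the related-party contract with a company controlled by Manager Petrov requires four-fifths of the disinterested managers present (13 − 3 = 10). 4/5 of 10 = 8, so 8 affirmative votes are needed; 8 voted in favor. Satisfied.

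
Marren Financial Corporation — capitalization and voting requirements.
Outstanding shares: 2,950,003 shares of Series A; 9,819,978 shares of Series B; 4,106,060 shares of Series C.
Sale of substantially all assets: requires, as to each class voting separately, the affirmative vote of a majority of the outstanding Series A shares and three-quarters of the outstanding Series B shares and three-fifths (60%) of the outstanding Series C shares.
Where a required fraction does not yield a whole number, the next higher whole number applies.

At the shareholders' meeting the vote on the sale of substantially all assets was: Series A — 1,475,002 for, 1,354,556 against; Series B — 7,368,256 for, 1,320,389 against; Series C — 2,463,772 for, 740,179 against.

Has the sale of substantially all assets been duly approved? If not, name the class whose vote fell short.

Series A: a majority of 2950003 is 1475002; 1,475,002 required, 1,475,002 in favor — approved.
Series B: 3/4 of 9819978 = 7364983.50, rounded up to 7364984; 7,364,984 required, 7,368,256 in favor — approved.
Series C: 3/5 of 4106060 = 2463636; 2,463,636 required, 2,463,772 in favor — approved.

Approved — every class gave the required vote.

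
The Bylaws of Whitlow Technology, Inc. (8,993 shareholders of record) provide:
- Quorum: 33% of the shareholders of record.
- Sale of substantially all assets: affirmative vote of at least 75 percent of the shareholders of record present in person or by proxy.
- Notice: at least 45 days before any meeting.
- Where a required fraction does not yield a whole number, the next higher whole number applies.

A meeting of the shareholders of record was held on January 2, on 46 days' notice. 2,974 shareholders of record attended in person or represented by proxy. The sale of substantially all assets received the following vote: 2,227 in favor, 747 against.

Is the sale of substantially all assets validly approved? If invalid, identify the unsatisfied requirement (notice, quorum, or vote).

Invalid — vote requirement not satisfied.

Notice: 46 days given; 45 required. Satisfied.
Quorum: 33% of 8,993 = 2,967.69, rounded up to 2,968; 2,974 present. Satisfied.
Vote: requires three-fourths of those present (2,974); 3/4 of 2974 = 2230.50, rounded up to 2231, so 2,231 needed; 2,227 in favor. Not satisfied.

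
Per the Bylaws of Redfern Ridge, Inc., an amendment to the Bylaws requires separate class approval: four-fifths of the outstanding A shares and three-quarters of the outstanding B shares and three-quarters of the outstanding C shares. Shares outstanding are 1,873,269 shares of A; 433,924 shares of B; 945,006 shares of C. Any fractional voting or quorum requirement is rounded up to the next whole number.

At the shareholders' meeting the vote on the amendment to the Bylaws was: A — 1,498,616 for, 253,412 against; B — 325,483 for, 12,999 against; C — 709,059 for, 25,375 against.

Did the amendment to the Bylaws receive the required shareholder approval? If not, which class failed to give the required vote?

Approved — every class gave the required vote.

A: 4/5 of 1873269 = 1498615.20, rounded up to 1498616; 1,498,616 required, 1,498,616 in favor — approved.
B: 3/4 of 433924 = 325443; 325,443 required, 325,483 in favor — approved.
C: 3/4 of 945006 = 708754.50, rounded up to 708755; 708,755 required, 709,059 in favor — approved.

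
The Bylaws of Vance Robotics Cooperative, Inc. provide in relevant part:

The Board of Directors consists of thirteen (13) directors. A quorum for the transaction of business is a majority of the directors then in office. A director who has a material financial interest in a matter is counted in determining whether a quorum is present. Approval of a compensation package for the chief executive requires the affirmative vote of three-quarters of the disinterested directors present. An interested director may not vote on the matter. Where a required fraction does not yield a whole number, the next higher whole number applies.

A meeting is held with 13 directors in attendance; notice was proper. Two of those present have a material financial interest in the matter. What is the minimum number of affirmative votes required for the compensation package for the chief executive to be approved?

9

The compensation package for the chief executive requires three-fourths of the disinterested directors present (13 − 2 = 11).
3/4 of 11 = 8.25, rounded up to 9.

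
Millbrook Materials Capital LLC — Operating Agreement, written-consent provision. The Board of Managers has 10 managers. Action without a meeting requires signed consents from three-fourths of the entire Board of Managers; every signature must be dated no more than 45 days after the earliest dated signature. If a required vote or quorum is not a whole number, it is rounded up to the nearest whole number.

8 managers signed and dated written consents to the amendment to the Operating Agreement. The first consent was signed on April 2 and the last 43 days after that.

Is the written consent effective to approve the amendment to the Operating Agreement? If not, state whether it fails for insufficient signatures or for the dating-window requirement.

Effective — both the signature and dating-window requirements are satisfied.

Signatures required: three-fourths of 10 — 3/4 of 10 = 7.50, rounded up to 8, so 8 needed; 8 signed. Sufficient.
Dating window: the latest signature is 43 days after the earliest; the limit is 45 days. Within the window.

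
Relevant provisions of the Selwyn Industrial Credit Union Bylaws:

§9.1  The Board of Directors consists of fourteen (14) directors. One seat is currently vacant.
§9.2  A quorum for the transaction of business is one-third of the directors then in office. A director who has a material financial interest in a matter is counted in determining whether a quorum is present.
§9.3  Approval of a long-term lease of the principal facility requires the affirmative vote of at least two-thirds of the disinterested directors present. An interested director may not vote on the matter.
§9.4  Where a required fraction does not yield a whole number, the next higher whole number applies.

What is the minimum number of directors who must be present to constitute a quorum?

1/3 of 13 = 4.33, rounded up to 5.

5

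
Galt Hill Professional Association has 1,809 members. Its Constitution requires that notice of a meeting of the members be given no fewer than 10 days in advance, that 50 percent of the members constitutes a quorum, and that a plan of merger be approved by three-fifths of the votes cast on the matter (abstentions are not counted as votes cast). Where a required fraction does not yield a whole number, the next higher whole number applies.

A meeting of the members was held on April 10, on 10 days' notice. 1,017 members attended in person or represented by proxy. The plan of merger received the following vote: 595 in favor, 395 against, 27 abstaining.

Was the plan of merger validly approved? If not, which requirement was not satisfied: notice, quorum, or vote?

Valid — all requirements satisfied.

Notice: 10 days given; 10 required. Satisfied.
Quorum: 50% of 1,809 = 904.50, rounded up to 905; 1,017 present. Satisfied.
Vote: requires three-fifths of the votes cast (1,017 − 27 abstaining = 990); 3/5 of 990 = 594, so 594 needed; 595 in favor. Satisfied.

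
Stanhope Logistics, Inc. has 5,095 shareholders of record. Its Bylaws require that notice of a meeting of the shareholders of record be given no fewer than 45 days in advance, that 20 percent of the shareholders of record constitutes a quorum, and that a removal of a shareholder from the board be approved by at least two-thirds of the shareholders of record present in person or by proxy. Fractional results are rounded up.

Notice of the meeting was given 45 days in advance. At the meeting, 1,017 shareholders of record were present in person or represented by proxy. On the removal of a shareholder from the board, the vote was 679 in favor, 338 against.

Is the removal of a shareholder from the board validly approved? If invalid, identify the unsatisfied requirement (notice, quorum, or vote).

Notice: 45 days given; 45 required. Satisfied.
Quorum: 20% of 5,095 = 1,019; 1,017 present. Not satisfied.
Vote: requires two-thirds of those present (1,017); 2/3 of 1017 = 678, so 678 needed; 679 in favor. Satisfied.

Invalid — quorum requirement not satisfied.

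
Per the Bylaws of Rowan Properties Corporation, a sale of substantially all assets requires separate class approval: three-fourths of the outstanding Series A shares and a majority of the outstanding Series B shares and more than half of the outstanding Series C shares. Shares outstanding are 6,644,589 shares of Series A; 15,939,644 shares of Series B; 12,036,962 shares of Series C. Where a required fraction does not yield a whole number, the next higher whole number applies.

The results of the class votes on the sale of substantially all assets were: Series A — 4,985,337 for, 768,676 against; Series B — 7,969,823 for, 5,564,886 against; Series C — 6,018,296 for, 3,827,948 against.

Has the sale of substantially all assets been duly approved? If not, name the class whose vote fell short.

Not approved — the Series C shares did not give the required vote.

Series A: 3/4 of 6644589 = 4983441.75, rounded up to 4983442; 4,983,442 required, 4,985,337 in favor — approved.
Series B: a majority of 15939644 is 7969823; 7,969,823 required, 7,969,823 in favor — approved.
Series C: a majority of 12036962 is 6018482; 6,018,482 required, 6,018,296 in favor — not approved.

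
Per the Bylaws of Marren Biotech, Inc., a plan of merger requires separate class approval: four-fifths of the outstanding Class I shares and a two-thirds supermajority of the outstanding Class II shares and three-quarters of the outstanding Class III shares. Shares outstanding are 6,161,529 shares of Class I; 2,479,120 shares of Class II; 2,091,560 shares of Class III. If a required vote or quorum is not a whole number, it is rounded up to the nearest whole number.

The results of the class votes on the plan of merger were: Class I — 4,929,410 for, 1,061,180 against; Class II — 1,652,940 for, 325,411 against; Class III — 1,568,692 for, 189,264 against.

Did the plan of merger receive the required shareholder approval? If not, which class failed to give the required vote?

Class I: 4/5 of 6161529 = 4929223.20, rounded up to 4929224; 4,929,224 required, 4,929,410 in favor — approved.
Class II: 2/3 of 2479120 = 1652746.67, rounded up to 1652747; 1,652,747 required, 1,652,940 in favor — approved.
Class III: 3/4 of 2091560 = 1568670; 1,568,670 required, 1,568,692 in favor — approved.

Approved — every class gave the required vote.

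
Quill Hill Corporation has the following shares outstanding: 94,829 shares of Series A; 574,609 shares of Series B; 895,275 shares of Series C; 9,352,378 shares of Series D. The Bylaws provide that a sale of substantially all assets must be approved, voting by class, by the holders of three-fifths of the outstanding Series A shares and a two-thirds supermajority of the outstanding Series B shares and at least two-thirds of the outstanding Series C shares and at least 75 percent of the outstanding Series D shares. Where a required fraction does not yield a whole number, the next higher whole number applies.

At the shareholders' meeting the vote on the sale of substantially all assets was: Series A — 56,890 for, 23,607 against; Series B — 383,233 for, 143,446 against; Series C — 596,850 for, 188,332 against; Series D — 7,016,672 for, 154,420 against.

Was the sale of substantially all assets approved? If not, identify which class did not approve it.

Not approved — the Series A shares did not give the required vote.

Series A: 3/5 of 94829 = 56897.40, rounded up to 56898; 56,898 required, 56,890 in favor — not approved.
Series B: 2/3 of 574609 = 383072.67, rounded up to 383073; 383,073 required, 383,233 in favor — approved.
Series C: 2/3 of 895275 = 596850; 596,850 required, 596,850 in favor — approved.
Series D: 3/4 of 9352378 = 7014283.50, rounded up to 7014284; 7,014,284 required, 7,016,672 in favor — approved.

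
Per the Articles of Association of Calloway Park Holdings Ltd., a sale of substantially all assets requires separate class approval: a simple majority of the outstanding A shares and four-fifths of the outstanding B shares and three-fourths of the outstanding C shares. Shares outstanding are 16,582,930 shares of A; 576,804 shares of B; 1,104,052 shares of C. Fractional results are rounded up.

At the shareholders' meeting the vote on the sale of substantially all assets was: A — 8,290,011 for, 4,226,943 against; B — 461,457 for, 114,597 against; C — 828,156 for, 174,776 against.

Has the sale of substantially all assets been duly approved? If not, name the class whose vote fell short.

Not approved — the A shares did not give the required vote.

A: a majority of 16582930 is 8291466; 8,291,466 required, 8,290,011 in favor — not approved.
B: 4/5 of 576804 = 461443.20, rounded up to 461444; 461,444 required, 461,457 in favor — approved.
C: 3/4 of 1104052 = 828039; 828,039 required, 828,156 in favor — approved.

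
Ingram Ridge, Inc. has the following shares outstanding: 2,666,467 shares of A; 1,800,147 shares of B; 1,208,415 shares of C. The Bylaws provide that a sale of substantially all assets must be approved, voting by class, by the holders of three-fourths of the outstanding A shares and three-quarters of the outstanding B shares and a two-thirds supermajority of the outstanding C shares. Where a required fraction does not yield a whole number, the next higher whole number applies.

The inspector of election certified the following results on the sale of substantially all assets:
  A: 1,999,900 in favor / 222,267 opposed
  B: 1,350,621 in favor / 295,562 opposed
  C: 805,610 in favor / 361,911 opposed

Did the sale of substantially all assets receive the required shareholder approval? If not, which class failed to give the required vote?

A: 3/4 of 2666467 = 1999850.25, rounded up to 1999851; 1,999,851 required, 1,999,900 in favor — approved.
B: 3/4 of 1800147 = 1350110.25, rounded up to 1350111; 1,350,111 required, 1,350,621 in favor — approved.
C: 2/3 of 1208415 = 805610; 805,610 required, 805,610 in favor — approved.

Approved — every class gave the required vote.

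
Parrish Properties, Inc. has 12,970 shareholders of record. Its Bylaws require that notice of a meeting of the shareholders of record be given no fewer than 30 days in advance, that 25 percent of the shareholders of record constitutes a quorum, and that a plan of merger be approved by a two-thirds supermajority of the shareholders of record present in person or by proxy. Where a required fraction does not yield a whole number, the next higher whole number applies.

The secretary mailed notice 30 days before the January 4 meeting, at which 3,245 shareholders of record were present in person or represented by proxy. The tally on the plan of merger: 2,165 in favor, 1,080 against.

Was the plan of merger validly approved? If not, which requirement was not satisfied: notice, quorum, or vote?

Valid — all requirements satisfied.

Notice: 30 days given; 30 required. Satisfied.
Quorum: 25% of 12,970 = 3,242.50, rounded up to 3,243; 3,245 present. Satisfied.
Vote: requires two-thirds of those present (3,245); 2/3 of 3245 = 2163.33, rounded up to 2164, so 2,164 needed; 2,165 in favor. Satisfied.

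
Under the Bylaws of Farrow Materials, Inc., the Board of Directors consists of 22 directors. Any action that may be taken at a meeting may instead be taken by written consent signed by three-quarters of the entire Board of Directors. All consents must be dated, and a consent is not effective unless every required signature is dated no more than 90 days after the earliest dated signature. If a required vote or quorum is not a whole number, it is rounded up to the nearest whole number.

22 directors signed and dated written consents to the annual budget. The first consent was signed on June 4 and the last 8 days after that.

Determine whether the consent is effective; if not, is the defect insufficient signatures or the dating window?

Signatures required: three-quarters of 22 — 3/4 of 22 = 16.50, rounded up to 17, so 17 needed; 22 signed. Sufficient.
Dating window: the latest signature is 8 days after the earliest; the limit is 90 days. Within the window.

Effective — both the signature and dating-window requirements are satisfied.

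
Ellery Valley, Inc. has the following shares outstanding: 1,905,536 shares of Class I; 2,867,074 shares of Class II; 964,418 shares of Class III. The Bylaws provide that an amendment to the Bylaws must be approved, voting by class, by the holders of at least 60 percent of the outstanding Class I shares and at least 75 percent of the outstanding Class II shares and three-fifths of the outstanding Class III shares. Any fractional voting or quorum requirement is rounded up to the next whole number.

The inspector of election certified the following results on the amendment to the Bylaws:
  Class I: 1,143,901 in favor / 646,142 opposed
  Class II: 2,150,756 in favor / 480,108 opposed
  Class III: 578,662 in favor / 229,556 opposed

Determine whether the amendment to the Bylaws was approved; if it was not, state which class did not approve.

Approved — every class gave the required vote.

Class I: 3/5 of 1905536 = 1143321.60, rounded up to 1143322; 1,143,322 required, 1,143,901 in favor — approved.
Class II: 3/4 of 2867074 = 2150305.50, rounded up to 2150306; 2,150,306 required, 2,150,756 in favor — approved.
Class III: 3/5 of 964418 = 578650.80, rounded up to 578651; 578,651 required, 578,662 in favor — approved.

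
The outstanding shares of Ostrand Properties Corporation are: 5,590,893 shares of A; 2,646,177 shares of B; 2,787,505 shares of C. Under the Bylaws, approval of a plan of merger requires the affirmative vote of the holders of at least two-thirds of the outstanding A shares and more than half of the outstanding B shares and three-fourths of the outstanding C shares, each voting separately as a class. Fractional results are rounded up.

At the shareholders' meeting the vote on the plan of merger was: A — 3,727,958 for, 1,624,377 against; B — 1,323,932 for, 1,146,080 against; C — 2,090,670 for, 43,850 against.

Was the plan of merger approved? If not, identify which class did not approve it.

A: 2/3 of 5590893 = 3727262; 3,727,262 required, 3,727,958 in favor — approved.
B: a majority of 2646177 is 1323089; 1,323,089 required, 1,323,932 in favor — approved.
C: 3/4 of 2787505 = 2090628.75, rounded up to 2090629; 2,090,629 required, 2,090,670 in favor — approved.

Approved — every class gave the required vote.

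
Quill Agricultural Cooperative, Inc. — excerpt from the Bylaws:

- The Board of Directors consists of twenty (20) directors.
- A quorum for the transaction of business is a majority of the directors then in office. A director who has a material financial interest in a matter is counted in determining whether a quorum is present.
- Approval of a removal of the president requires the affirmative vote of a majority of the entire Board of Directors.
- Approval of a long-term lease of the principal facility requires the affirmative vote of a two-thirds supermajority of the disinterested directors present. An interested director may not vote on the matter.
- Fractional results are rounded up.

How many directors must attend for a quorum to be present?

11

A majority of 20 is 11.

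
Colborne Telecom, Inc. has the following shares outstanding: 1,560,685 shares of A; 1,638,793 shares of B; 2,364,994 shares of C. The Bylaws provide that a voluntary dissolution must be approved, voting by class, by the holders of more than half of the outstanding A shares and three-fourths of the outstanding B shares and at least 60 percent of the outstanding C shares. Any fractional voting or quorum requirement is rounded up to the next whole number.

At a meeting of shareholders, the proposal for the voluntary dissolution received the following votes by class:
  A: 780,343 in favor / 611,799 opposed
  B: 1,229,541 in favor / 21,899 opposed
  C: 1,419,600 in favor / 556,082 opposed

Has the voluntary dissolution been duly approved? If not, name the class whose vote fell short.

A: a majority of 1560685 is 780343; 780,343 required, 780,343 in favor — approved.
B: 3/4 of 1638793 = 1229094.75, rounded up to 1229095; 1,229,095 required, 1,229,541 in favor — approved.
C: 3/5 of 2364994 = 1418996.40, rounded up to 1418997; 1,418,997 required, 1,419,600 in favor — approved.

Approved — every class gave the required vote.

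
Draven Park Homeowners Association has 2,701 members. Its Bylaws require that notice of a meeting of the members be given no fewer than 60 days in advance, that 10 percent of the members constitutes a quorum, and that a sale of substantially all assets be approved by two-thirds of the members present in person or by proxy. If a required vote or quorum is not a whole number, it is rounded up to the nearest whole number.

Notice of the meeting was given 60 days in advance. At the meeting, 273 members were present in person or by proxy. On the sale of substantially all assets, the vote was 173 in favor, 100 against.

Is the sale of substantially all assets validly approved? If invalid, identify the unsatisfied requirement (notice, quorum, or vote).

Notice: 60 days given; 60 required. Satisfied.
Quorum: 10% of 2,701 = 270.10, rounded up to 271; 273 present. Satisfied.
Vote: requires two-thirds of those present (273); 2/3 of 273 = 182, so 182 needed; 173 in favor. Not satisfied.

Invalid — vote requirement not satisfied.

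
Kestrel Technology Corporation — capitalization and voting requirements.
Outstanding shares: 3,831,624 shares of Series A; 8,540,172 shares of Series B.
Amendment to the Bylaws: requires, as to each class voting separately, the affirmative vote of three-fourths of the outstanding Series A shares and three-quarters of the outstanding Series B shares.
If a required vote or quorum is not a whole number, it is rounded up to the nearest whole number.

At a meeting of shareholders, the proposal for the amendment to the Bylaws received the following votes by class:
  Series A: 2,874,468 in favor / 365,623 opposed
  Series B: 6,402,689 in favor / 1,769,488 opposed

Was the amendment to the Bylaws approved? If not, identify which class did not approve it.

Not approved — the Series B shares did not give the required vote.

Series A: 3/4 of 3831624 = 2873718; 2,873,718 required, 2,874,468 in favor — approved.
Series B: 3/4 of 8540172 = 6405129; 6,405,129 required, 6,402,689 in favor — not approved.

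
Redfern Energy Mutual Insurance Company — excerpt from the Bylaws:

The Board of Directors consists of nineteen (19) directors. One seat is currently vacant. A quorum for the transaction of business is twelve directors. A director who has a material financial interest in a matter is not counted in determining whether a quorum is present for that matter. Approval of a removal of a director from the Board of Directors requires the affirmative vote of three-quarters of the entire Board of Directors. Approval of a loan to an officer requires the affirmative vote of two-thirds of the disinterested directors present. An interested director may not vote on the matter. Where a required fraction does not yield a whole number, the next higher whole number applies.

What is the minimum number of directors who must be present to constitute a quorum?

12

The quorum is fixed at 12.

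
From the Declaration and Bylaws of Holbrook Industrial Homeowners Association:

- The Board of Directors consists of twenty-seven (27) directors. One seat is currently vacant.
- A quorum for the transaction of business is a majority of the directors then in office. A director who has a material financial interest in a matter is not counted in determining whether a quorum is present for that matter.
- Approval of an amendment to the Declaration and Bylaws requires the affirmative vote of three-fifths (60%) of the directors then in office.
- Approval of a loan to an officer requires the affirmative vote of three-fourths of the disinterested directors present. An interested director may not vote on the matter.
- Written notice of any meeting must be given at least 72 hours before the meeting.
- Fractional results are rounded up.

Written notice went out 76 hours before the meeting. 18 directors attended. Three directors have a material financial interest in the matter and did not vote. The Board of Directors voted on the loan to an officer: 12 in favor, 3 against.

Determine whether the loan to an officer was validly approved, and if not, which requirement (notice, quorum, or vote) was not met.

Valid — all requirements satisfied.

Notice: 76 hours given; 72 required (76 ≥ 72). Satisfied.
Quorum: 18 present, but the 3 interested directors do not count, leaving 15. Quorum is 14. Satisfied.
Vote: the loan to an officer requires three-fourths of the disinterested directors present (18 − 3 = 15). 3/4 of 15 = 11.25, rounded up to 12, so 12 affirmative votes are needed; 12 voted in favor. Satisfied.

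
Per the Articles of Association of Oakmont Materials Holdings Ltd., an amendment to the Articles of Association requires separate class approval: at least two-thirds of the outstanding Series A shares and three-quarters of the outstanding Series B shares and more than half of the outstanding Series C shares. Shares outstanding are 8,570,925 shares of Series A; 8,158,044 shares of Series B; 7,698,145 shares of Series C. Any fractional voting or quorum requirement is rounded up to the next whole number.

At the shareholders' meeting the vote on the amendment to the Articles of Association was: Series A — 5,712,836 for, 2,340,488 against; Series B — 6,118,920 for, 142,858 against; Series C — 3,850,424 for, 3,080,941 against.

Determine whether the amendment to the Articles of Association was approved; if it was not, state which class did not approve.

Not approved — the Series A shares did not give the required vote.

Series A: 2/3 of 8570925 = 5713950; 5,713,950 required, 5,712,836 in favor — not approved.
Series B: 3/4 of 8158044 = 6118533; 6,118,533 required, 6,118,920 in favor — approved.
Series C: a majority of 7698145 is 3849073; 3,849,073 required, 3,850,424 in favor — approved.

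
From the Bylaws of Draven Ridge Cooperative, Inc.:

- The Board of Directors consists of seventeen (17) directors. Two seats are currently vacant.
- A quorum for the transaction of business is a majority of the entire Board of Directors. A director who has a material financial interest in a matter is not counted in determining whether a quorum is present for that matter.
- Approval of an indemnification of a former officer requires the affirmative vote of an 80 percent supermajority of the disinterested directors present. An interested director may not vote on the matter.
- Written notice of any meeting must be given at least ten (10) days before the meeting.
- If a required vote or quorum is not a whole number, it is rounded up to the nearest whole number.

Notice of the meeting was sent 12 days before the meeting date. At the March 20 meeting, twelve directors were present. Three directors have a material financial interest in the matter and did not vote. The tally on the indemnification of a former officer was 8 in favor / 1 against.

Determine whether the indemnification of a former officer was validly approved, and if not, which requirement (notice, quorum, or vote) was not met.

Notice: 12 days given; 10 required (12 ≥ 10). Satisfied.
Quorum: 12 present, but the 3 interested directors do not count, leaving 9. Quorum is 9. Satisfied.
Vote: the indemnification of a former officer requires four-fifths of the disinterested directors present (12 − 3 = 9). 4/5 of 9 = 7.20, rounded up to 8, so 8 affirmative votes are needed; 8 voted in favor. Satisfied.

Valid — all requirements satisfied.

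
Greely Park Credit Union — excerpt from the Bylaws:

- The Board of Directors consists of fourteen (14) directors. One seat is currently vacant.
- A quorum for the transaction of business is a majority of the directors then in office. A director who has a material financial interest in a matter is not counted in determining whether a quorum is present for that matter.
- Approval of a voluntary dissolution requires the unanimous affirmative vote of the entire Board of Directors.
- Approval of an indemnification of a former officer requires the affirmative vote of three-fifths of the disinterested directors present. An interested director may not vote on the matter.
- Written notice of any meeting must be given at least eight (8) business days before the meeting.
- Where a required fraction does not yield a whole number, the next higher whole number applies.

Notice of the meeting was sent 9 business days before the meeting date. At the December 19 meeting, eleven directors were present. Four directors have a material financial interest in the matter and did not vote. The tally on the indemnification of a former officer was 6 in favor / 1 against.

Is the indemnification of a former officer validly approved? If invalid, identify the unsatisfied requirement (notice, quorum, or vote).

Valid — all requirements satisfied.

Notice: 9 business days given; 8 required (9 ≥ 8). Satisfied.
Quorum: 11 present, but the 4 interested directors do not count, leaving 7. Quorum is 7. Satisfied.
Vote: the indemnification of a former officer requires three-fifths of the disinterested directors present (11 − 4 = 7). 3/5 of 7 = 4.20, rounded up to 5, so 5 affirmative votes are needed; 6 voted in favor. Satisfied.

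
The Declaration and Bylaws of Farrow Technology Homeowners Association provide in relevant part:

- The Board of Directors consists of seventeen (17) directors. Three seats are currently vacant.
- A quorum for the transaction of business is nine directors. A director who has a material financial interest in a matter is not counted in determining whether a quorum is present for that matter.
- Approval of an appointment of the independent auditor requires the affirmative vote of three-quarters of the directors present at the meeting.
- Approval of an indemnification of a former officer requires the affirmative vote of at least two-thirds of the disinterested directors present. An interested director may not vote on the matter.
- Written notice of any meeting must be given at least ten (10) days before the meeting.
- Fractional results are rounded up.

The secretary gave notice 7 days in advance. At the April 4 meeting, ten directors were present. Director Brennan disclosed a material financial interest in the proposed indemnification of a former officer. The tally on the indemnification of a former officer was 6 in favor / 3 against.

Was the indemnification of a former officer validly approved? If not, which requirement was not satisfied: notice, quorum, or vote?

Notice: 7 days given; 10 required (7 < 10). Not satisfied.
Quorum: 10 present, but the 1 interested director does not count, leaving 9. Quorum is 9. Satisfied.
Vote: the indemnification of a former officer requires two-thirds of the disinterested directors present (10 − 1 = 9). 2/3 of 9 = 6, so 6 affirmative votes are needed; 6 voted in favor. Satisfied.

Invalid — notice requirement not satisfied.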